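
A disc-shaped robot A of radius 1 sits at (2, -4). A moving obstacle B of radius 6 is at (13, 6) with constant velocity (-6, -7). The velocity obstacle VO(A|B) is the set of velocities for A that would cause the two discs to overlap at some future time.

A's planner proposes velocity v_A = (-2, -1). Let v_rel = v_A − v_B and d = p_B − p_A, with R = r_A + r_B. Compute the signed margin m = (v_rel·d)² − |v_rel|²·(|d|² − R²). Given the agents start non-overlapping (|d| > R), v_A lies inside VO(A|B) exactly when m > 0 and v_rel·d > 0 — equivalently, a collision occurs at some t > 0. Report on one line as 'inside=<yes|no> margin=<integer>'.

d = (11, 10),  |d|² = 221;  R = 1+6 = 7,  c = 221−7² = 172
v_rel = (4, 6),  |v_rel|² = 52;  v_rel·d = (4)·(11) + (6)·(10) = 104
52·t² − 208·t + 172 = 0  ⇒  m = 104² − 52·172 = 1872
m = 1872 > 0,  v_rel·d = 104 > 0  ⇒  inside

inside=yes margin=1872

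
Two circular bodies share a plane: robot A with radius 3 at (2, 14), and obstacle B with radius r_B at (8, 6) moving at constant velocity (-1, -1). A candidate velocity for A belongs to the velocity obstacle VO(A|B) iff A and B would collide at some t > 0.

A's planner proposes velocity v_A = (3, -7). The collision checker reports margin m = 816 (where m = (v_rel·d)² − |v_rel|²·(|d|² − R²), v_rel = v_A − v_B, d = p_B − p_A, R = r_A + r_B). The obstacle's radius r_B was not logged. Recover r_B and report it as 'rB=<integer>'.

m = 816
d = (6, -8);  v_rel = (4, -6),  |v_rel|² = 52
v_rel×d = (4)·(-8) − (-6)·(6) = 4
since m = R²·52 − 4²:  R² = (16 + 816) / 52 = 16
R = √16 = 4  ⇒  r_B = 4 − 3 = 1

rB=1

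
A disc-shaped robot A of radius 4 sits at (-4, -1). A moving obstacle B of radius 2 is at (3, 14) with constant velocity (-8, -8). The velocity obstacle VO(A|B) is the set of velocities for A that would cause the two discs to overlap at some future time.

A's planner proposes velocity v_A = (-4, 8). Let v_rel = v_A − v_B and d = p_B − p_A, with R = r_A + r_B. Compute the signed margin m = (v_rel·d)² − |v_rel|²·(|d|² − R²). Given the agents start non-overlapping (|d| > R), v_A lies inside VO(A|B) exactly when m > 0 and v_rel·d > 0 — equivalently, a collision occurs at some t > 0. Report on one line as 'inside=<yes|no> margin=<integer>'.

d = (7, 15),  |d|² = 274;  R = 4+2 = 6,  c = 274−6² = 238
v_rel = (4, 16),  |v_rel|² = 272;  v_rel·d = (4)·(7) + (16)·(15) = 268
272·t² − 536·t + 238 = 0  ⇒  m = 268² − 272·238 = 7088
m = 7088 > 0,  v_rel·d = 268 > 0  ⇒  inside

inside=yes margin=7088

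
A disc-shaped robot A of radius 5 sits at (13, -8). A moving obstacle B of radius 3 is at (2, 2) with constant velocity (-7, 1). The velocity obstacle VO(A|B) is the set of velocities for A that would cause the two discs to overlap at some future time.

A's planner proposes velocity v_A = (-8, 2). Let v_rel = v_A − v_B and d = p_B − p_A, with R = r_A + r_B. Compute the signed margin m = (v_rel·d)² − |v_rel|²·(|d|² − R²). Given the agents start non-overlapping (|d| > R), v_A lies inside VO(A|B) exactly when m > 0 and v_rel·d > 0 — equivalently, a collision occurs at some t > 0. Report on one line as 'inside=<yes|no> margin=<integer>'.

d = (-11, 10),  |d|² = 221;  R = 5+3 = 8,  c = 221−8² = 157
v_rel = (-1, 1),  |v_rel|² = 2;  v_rel·d = (-1)·(-11) + (1)·(10) = 21
2·t² − 42·t + 157 = 0  ⇒  m = 21² − 2·157 = 127
m = 127 > 0,  v_rel·d = 21 > 0  ⇒  inside

inside=yes margin=127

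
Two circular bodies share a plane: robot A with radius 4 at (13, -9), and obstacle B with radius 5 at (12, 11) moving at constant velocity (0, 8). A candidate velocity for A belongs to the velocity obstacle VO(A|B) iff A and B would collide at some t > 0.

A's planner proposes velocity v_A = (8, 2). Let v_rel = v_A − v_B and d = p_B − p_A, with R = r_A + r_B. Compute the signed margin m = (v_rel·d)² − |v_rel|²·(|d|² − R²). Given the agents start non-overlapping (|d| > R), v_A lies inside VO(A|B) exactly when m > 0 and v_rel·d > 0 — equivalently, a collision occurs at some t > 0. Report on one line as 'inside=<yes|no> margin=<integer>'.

d = (-1, 20),  |d|² = 401;  R = 4+5 = 9,  c = 401−9² = 320
v_rel = (8, -6),  |v_rel|² = 100;  v_rel·d = (8)·(-1) + (-6)·(20) = -128
100·t² + 256·t + 320 = 0  ⇒  m = (-128)² − 100·320 = -15616
m = -15616 < 0,  v_rel·d = -128 < 0  ⇒  outside

inside=no margin=-15616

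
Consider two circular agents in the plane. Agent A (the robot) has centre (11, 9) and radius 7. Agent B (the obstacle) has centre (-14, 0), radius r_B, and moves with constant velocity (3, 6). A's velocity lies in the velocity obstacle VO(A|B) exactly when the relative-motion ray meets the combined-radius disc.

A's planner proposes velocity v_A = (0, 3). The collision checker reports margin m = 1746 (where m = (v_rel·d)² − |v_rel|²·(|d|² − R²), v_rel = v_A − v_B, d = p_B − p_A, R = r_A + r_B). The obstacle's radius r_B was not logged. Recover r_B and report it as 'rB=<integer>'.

m = 1746
d = (-25, -9);  v_rel = (-3, -3),  |v_rel|² = 18
v_rel×d = (-3)·(-9) − (-3)·(-25) = -48
since m = R²·18 − (-48)²:  R² = (2304 + 1746) / 18 = 225
R = √225 = 15  ⇒  r_B = 15 − 7 = 8

rB=8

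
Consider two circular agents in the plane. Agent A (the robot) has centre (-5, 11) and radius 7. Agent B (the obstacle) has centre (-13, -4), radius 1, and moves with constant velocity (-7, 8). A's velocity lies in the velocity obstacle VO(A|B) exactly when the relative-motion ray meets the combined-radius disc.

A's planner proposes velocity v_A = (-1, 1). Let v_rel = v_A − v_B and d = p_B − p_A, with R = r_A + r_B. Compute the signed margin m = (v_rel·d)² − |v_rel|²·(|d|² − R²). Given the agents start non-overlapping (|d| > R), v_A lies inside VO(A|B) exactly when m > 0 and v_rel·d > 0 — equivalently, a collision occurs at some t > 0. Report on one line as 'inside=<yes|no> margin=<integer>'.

d = (-8, -15),  |d|² = 289;  R = 7+1 = 8,  c = 289−8² = 225
v_rel = (6, -7),  |v_rel|² = 85;  v_rel·d = (6)·(-8) + (-7)·(-15) = 57
85·t² − 114·t + 225 = 0  ⇒  m = 57² − 85·225 = -15876
m = -15876 < 0,  v_rel·d = 57 > 0  ⇒  outside

inside=no margin=-15876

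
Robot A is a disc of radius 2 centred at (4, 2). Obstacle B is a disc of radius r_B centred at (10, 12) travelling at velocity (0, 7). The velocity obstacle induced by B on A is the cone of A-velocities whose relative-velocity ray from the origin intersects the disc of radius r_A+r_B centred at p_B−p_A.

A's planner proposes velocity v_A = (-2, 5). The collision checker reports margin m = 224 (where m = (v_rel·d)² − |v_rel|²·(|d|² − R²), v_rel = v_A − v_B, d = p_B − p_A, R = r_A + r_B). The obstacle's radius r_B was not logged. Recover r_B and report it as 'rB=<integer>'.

m = 224
d = (6, 10);  v_rel = (-2, -2),  |v_rel|² = 8
v_rel×d = (-2)·(10) − (-2)·(6) = -8
since m = R²·8 − (-8)²:  R² = (64 + 224) / 8 = 36
R = √36 = 6  ⇒  r_B = 6 − 2 = 4

rB=4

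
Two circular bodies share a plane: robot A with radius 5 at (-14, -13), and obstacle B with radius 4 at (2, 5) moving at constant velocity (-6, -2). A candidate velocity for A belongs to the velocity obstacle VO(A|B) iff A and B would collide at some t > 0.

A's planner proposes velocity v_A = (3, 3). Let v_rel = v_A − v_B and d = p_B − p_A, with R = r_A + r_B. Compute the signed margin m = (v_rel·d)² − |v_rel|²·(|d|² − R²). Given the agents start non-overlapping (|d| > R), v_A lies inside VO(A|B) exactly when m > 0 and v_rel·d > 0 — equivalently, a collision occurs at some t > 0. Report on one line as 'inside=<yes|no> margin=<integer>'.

d = (16, 18),  |d|² = 580;  R = 5+4 = 9,  c = 580−9² = 499
v_rel = (9, 5),  |v_rel|² = 106;  v_rel·d = (9)·(16) + (5)·(18) = 234
106·t² − 468·t + 499 = 0  ⇒  m = 234² − 106·499 = 1862
m = 1862 > 0,  v_rel·d = 234 > 0  ⇒  inside

inside=yes margin=1862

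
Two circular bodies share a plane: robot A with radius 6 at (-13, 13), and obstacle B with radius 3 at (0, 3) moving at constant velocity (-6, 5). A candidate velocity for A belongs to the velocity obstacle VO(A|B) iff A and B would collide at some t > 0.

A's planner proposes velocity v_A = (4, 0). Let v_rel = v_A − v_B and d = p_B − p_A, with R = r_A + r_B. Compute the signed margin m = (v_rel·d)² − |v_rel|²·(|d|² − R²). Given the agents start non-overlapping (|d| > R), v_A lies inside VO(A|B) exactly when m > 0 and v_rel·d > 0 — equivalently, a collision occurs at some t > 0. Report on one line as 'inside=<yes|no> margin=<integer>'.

d = (13, -10),  |d|² = 269;  R = 6+3 = 9,  c = 269−9² = 188
v_rel = (10, -5),  |v_rel|² = 125;  v_rel·d = (10)·(13) + (-5)·(-10) = 180
125·t² − 360·t + 188 = 0  ⇒  m = 180² − 125·188 = 8900
m = 8900 > 0,  v_rel·d = 180 > 0  ⇒  inside

inside=yes margin=8900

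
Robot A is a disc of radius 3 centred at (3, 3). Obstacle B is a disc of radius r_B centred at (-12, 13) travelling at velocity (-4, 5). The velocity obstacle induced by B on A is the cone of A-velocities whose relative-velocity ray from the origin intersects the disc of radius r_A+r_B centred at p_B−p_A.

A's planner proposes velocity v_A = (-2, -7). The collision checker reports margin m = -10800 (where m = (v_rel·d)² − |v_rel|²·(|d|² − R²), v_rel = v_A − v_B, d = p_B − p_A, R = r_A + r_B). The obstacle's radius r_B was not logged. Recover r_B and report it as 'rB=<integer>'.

m = -10800
d = (-15, 10);  v_rel = (2, -12),  |v_rel|² = 148
v_rel×d = (2)·(10) − (-12)·(-15) = -160
since m = R²·148 − (-160)²:  R² = (25600 + -10800) / 148 = 100
R = √100 = 10  ⇒  r_B = 10 − 3 = 7

rB=7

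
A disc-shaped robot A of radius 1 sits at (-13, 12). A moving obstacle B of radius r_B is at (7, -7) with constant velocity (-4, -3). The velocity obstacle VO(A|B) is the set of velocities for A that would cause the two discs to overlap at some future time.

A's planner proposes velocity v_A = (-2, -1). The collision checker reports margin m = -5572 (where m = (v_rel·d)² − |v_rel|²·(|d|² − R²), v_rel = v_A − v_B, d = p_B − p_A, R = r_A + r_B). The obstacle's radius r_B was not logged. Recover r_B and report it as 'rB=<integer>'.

m = -5572
d = (20, -19);  v_rel = (2, 2),  |v_rel|² = 8
v_rel×d = (2)·(-19) − (2)·(20) = -78
since m = R²·8 − (-78)²:  R² = (6084 + -5572) / 8 = 64
R = √64 = 8  ⇒  r_B = 8 − 1 = 7

rB=7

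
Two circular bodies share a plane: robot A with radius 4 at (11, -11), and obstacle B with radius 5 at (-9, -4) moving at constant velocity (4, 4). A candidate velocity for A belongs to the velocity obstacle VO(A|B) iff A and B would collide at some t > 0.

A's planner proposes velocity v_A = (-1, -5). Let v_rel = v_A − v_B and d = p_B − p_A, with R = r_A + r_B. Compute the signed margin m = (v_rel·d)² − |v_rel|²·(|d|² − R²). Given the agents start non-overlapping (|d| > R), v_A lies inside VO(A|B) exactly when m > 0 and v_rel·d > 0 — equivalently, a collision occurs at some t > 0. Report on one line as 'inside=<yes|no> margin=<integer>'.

d = (-20, 7),  |d|² = 449;  R = 4+5 = 9,  c = 449−9² = 368
v_rel = (-5, -9),  |v_rel|² = 106;  v_rel·d = (-5)·(-20) + (-9)·(7) = 37
106·t² − 74·t + 368 = 0  ⇒  m = 37² − 106·368 = -37639
m = -37639 < 0,  v_rel·d = 37 > 0  ⇒  outside

inside=no margin=-37639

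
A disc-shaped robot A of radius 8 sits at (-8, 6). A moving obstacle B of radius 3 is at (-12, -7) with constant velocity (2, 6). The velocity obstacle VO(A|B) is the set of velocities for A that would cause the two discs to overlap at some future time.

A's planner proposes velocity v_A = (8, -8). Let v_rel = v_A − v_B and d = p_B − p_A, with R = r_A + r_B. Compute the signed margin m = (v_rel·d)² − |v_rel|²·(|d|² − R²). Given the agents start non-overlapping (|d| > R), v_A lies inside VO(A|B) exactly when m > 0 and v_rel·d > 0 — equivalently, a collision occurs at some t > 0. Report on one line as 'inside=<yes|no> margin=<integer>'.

d = (-4, -13),  |d|² = 185;  R = 8+3 = 11,  c = 185−11² = 64
v_rel = (6, -14),  |v_rel|² = 232;  v_rel·d = (6)·(-4) + (-14)·(-13) = 158
232·t² − 316·t + 64 = 0  ⇒  m = 158² − 232·64 = 10116
m = 10116 > 0,  v_rel·d = 158 > 0  ⇒  inside

inside=yes margin=10116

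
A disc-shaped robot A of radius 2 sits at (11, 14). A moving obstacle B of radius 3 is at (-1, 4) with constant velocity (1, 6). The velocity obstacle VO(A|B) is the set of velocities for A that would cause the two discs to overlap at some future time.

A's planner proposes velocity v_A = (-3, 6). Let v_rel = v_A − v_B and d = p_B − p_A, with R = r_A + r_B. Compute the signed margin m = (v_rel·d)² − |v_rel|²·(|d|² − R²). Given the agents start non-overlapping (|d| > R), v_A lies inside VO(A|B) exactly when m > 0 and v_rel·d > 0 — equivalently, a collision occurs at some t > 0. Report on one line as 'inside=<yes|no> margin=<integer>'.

d = (-12, -10),  |d|² = 244;  R = 2+3 = 5,  c = 244−5² = 219
v_rel = (-4, 0),  |v_rel|² = 16;  v_rel·d = (-4)·(-12) + (0)·(-10) = 48
16·t² − 96·t + 219 = 0  ⇒  m = 48² − 16·219 = -1200
m = -1200 < 0,  v_rel·d = 48 > 0  ⇒  outside

inside=no margin=-1200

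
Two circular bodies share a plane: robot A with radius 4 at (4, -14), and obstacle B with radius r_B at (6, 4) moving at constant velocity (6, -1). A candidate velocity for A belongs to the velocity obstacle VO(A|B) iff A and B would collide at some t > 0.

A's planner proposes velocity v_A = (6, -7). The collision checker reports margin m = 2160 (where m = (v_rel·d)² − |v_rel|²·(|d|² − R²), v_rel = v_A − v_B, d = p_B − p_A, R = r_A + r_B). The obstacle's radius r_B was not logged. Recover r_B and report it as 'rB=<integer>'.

m = 2160
d = (2, 18);  v_rel = (0, -6),  |v_rel|² = 36
v_rel×d = (0)·(18) − (-6)·(2) = 12
since m = R²·36 − 12²:  R² = (144 + 2160) / 36 = 64
R = √64 = 8  ⇒  r_B = 8 − 4 = 4

rB=4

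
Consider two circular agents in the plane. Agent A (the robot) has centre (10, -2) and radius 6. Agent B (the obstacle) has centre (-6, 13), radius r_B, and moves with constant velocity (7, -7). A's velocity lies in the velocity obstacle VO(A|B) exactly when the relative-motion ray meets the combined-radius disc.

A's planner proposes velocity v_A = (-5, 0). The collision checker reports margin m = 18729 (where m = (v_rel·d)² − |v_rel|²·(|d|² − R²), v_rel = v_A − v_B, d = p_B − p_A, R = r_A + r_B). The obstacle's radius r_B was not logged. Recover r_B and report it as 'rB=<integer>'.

m = 18729
d = (-16, 15);  v_rel = (-12, 7),  |v_rel|² = 193
v_rel×d = (-12)·(15) − (7)·(-16) = -68
since m = R²·193 − (-68)²:  R² = (4624 + 18729) / 193 = 121
R = √121 = 11  ⇒  r_B = 11 − 6 = 5

rB=5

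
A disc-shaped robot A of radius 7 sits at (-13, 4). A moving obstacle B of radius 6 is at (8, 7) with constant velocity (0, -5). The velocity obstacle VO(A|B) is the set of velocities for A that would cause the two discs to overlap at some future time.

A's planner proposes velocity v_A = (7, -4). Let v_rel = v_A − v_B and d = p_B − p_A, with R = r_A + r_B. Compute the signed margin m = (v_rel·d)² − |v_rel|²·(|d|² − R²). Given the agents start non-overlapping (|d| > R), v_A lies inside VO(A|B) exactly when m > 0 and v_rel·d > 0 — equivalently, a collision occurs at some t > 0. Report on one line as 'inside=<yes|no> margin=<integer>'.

d = (21, 3),  |d|² = 450;  R = 7+6 = 13,  c = 450−13² = 281
v_rel = (7, 1),  |v_rel|² = 50;  v_rel·d = (7)·(21) + (1)·(3) = 150
50·t² − 300·t + 281 = 0  ⇒  m = 150² − 50·281 = 8450
m = 8450 > 0,  v_rel·d = 150 > 0  ⇒  inside

inside=yes margin=8450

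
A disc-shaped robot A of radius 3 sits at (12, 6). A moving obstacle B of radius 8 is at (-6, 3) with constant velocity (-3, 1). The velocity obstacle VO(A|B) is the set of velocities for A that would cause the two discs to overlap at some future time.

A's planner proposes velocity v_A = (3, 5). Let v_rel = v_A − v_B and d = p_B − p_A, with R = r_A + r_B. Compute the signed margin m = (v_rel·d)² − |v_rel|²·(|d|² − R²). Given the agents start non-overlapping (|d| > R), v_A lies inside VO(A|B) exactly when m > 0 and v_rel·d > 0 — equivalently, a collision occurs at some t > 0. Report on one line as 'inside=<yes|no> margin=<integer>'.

d = (-18, -3),  |d|² = 333;  R = 3+8 = 11,  c = 333−11² = 212
v_rel = (6, 4),  |v_rel|² = 52;  v_rel·d = (6)·(-18) + (4)·(-3) = -120
52·t² + 240·t + 212 = 0  ⇒  m = (-120)² − 52·212 = 3376
m = 3376 > 0,  v_rel·d = -120 < 0  ⇒  outside

inside=no margin=3376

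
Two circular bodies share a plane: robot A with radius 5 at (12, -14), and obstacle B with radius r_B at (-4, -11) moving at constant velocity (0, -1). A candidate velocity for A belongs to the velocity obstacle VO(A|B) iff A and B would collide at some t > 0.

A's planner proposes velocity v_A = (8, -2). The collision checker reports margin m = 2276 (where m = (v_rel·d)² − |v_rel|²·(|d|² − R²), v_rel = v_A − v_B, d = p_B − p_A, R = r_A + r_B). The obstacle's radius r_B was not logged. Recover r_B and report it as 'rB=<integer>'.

m = 2276
d = (-16, 3);  v_rel = (8, -1),  |v_rel|² = 65
v_rel×d = (8)·(3) − (-1)·(-16) = 8
since m = R²·65 − 8²:  R² = (64 + 2276) / 65 = 36
R = √36 = 6  ⇒  r_B = 6 − 5 = 1

rB=1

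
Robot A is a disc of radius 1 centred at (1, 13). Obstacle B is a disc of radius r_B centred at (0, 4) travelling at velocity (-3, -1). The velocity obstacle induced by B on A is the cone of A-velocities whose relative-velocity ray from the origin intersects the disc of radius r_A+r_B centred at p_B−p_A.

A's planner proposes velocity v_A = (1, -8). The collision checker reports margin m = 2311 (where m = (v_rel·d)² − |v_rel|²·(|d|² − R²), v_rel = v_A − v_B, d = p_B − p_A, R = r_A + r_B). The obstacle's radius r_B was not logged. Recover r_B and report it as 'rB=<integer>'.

m = 2311
d = (-1, -9);  v_rel = (4, -7),  |v_rel|² = 65
v_rel×d = (4)·(-9) − (-7)·(-1) = -43
since m = R²·65 − (-43)²:  R² = (1849 + 2311) / 65 = 64
R = √64 = 8  ⇒  r_B = 8 − 1 = 7

rB=7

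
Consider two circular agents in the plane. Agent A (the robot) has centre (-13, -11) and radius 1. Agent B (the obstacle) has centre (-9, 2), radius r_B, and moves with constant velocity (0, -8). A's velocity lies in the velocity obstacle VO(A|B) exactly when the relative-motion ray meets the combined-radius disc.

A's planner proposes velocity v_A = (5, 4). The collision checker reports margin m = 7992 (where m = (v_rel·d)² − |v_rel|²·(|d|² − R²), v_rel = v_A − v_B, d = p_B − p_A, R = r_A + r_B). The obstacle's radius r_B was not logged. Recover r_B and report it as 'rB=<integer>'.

m = 7992
d = (4, 13);  v_rel = (5, 12),  |v_rel|² = 169
v_rel×d = (5)·(13) − (12)·(4) = 17
since m = R²·169 − 17²:  R² = (289 + 7992) / 169 = 49
R = √49 = 7  ⇒  r_B = 7 − 1 = 6

rB=6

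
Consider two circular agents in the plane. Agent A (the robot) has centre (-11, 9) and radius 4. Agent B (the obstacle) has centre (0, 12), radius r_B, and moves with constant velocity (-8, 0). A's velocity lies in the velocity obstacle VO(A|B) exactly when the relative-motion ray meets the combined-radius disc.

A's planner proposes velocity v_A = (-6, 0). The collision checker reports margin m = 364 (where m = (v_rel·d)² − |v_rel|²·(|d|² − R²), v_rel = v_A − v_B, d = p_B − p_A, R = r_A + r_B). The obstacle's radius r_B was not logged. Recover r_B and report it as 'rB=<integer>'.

m = 364
d = (11, 3);  v_rel = (2, 0),  |v_rel|² = 4
v_rel×d = (2)·(3) − (0)·(11) = 6
since m = R²·4 − 6²:  R² = (36 + 364) / 4 = 100
R = √100 = 10  ⇒  r_B = 10 − 4 = 6

rB=6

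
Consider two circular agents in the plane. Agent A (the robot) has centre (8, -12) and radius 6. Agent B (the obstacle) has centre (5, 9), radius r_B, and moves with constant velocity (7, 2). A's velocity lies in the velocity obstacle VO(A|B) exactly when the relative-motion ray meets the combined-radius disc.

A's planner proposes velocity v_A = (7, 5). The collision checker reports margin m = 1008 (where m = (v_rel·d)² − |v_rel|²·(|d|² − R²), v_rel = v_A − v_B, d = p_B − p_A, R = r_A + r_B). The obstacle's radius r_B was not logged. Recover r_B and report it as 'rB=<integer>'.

m = 1008
d = (-3, 21);  v_rel = (0, 3),  |v_rel|² = 9
v_rel×d = (0)·(21) − (3)·(-3) = 9
since m = R²·9 − 9²:  R² = (81 + 1008) / 9 = 121
R = √121 = 11  ⇒  r_B = 11 − 6 = 5

rB=5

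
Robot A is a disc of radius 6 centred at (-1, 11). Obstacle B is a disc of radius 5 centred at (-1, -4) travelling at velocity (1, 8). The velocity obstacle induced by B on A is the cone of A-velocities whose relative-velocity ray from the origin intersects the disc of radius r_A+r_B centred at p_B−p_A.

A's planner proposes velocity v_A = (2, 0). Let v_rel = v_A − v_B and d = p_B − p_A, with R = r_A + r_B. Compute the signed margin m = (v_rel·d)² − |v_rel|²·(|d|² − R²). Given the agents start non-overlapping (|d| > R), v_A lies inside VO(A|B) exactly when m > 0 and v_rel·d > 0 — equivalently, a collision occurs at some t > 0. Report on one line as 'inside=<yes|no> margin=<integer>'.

d = (0, -15),  |d|² = 225;  R = 6+5 = 11,  c = 225−11² = 104
v_rel = (1, -8),  |v_rel|² = 65;  v_rel·d = (1)·(0) + (-8)·(-15) = 120
65·t² − 240·t + 104 = 0  ⇒  m = 120² − 65·104 = 7640
m = 7640 > 0,  v_rel·d = 120 > 0  ⇒  inside

inside=yes margin=7640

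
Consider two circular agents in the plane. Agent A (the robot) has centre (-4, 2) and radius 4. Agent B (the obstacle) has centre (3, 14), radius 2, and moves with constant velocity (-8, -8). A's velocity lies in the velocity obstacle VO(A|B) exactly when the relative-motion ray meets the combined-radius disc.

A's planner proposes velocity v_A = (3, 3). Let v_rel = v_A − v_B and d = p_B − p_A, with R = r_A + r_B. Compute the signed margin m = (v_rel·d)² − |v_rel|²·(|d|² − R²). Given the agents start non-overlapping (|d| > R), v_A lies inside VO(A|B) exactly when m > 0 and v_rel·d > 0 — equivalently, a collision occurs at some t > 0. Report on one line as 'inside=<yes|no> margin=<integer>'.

d = (7, 12),  |d|² = 193;  R = 4+2 = 6,  c = 193−6² = 157
v_rel = (11, 11),  |v_rel|² = 242;  v_rel·d = (11)·(7) + (11)·(12) = 209
242·t² − 418·t + 157 = 0  ⇒  m = 209² − 242·157 = 5687
m = 5687 > 0,  v_rel·d = 209 > 0  ⇒  inside

inside=yes margin=5687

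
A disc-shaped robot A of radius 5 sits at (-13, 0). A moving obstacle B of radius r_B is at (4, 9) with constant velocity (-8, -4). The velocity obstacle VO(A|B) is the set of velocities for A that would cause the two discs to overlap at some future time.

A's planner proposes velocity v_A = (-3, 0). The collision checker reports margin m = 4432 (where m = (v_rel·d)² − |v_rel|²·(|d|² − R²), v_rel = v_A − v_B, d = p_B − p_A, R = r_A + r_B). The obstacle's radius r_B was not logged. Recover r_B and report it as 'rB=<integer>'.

m = 4432
d = (17, 9);  v_rel = (5, 4),  |v_rel|² = 41
v_rel×d = (5)·(9) − (4)·(17) = -23
since m = R²·41 − (-23)²:  R² = (529 + 4432) / 41 = 121
R = √121 = 11  ⇒  r_B = 11 − 5 = 6

rB=6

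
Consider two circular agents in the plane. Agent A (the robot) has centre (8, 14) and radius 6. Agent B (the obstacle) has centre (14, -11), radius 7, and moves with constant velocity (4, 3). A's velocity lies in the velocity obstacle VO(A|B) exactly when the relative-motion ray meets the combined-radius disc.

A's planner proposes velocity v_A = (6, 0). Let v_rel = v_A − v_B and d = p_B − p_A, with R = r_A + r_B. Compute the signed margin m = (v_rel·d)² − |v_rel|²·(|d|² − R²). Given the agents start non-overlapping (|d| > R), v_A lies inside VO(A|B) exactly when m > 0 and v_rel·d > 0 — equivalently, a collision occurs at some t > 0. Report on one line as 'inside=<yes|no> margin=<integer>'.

d = (6, -25),  |d|² = 661;  R = 6+7 = 13,  c = 661−13² = 492
v_rel = (2, -3),  |v_rel|² = 13;  v_rel·d = (2)·(6) + (-3)·(-25) = 87
13·t² − 174·t + 492 = 0  ⇒  m = 87² − 13·492 = 1173
m = 1173 > 0,  v_rel·d = 87 > 0  ⇒  inside

inside=yes margin=1173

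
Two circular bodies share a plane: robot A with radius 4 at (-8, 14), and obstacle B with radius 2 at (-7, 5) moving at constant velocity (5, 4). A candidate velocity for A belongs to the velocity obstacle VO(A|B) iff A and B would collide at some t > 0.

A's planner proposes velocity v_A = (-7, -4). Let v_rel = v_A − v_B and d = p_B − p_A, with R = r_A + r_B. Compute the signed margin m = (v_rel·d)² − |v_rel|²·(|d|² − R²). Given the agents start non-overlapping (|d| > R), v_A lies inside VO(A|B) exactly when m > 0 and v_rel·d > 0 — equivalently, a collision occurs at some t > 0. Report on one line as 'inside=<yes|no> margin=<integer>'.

d = (1, -9),  |d|² = 82;  R = 4+2 = 6,  c = 82−6² = 46
v_rel = (-12, -8),  |v_rel|² = 208;  v_rel·d = (-12)·(1) + (-8)·(-9) = 60
208·t² − 120·t + 46 = 0  ⇒  m = 60² − 208·46 = -5968
m = -5968 < 0,  v_rel·d = 60 > 0  ⇒  outside

inside=no margin=-5968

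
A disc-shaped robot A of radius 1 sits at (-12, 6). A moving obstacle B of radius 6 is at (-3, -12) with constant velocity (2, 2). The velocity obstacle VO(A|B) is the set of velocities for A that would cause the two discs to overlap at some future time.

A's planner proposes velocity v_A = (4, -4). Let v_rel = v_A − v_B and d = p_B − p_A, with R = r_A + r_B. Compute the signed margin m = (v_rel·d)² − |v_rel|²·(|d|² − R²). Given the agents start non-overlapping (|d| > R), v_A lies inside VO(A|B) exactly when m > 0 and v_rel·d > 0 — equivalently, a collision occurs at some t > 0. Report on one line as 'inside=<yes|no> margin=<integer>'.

d = (9, -18),  |d|² = 405;  R = 1+6 = 7,  c = 405−7² = 356
v_rel = (2, -6),  |v_rel|² = 40;  v_rel·d = (2)·(9) + (-6)·(-18) = 126
40·t² − 252·t + 356 = 0  ⇒  m = 126² − 40·356 = 1636
m = 1636 > 0,  v_rel·d = 126 > 0  ⇒  inside

inside=yes margin=1636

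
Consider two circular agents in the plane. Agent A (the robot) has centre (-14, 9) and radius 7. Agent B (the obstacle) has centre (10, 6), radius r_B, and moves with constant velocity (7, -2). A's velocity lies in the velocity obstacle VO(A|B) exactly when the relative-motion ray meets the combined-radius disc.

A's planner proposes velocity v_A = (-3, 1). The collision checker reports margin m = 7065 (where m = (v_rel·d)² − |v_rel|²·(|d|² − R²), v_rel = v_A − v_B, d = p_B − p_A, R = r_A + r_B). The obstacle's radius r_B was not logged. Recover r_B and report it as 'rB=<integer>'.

m = 7065
d = (24, -3);  v_rel = (-10, 3),  |v_rel|² = 109
v_rel×d = (-10)·(-3) − (3)·(24) = -42
since m = R²·109 − (-42)²:  R² = (1764 + 7065) / 109 = 81
R = √81 = 9  ⇒  r_B = 9 − 7 = 2

rB=2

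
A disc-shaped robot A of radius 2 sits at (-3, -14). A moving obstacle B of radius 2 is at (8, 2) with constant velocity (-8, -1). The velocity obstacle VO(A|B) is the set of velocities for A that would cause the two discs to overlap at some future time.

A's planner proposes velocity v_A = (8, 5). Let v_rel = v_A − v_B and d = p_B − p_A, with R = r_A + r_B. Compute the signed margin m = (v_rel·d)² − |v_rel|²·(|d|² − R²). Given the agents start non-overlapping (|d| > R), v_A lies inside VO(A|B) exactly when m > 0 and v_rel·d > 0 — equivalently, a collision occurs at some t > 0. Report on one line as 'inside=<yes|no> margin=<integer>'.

d = (11, 16),  |d|² = 377;  R = 2+2 = 4,  c = 377−4² = 361
v_rel = (16, 6),  |v_rel|² = 292;  v_rel·d = (16)·(11) + (6)·(16) = 272
292·t² − 544·t + 361 = 0  ⇒  m = 272² − 292·361 = -31428
m = -31428 < 0,  v_rel·d = 272 > 0  ⇒  outside

inside=no margin=-31428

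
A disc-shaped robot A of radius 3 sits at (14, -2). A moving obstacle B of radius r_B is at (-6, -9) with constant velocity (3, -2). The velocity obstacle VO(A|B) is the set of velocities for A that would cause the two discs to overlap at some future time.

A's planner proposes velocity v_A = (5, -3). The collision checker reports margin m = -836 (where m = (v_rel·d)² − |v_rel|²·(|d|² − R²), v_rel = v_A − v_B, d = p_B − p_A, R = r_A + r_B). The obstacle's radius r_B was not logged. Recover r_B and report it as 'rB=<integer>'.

m = -836
d = (-20, -7);  v_rel = (2, -1),  |v_rel|² = 5
v_rel×d = (2)·(-7) − (-1)·(-20) = -34
since m = R²·5 − (-34)²:  R² = (1156 + -836) / 5 = 64
R = √64 = 8  ⇒  r_B = 8 − 3 = 5

rB=5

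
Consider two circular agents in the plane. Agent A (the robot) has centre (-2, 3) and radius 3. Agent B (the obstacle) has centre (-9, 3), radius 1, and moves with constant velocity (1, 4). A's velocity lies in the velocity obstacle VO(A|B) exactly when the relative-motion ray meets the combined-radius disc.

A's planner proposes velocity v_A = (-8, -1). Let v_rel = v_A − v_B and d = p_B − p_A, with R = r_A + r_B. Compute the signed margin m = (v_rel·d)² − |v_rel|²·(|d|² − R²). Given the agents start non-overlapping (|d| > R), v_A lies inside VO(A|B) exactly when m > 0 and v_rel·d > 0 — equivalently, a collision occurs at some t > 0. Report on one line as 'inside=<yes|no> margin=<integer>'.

d = (-7, 0),  |d|² = 49;  R = 3+1 = 4,  c = 49−4² = 33
v_rel = (-9, -5),  |v_rel|² = 106;  v_rel·d = (-9)·(-7) + (-5)·(0) = 63
106·t² − 126·t + 33 = 0  ⇒  m = 63² − 106·33 = 471
m = 471 > 0,  v_rel·d = 63 > 0  ⇒  inside

inside=yes margin=471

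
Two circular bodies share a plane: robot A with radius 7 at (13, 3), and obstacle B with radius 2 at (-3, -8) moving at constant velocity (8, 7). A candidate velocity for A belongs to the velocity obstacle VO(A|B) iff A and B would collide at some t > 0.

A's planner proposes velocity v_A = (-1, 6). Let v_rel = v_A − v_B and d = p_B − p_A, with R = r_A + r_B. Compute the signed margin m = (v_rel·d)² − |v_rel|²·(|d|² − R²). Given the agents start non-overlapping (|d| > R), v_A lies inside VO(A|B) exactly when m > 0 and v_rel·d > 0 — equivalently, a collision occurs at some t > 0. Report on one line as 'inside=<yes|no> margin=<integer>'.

d = (-16, -11),  |d|² = 377;  R = 7+2 = 9,  c = 377−9² = 296
v_rel = (-9, -1),  |v_rel|² = 82;  v_rel·d = (-9)·(-16) + (-1)·(-11) = 155
82·t² − 310·t + 296 = 0  ⇒  m = 155² − 82·296 = -247
m = -247 < 0,  v_rel·d = 155 > 0  ⇒  outside

inside=no margin=-247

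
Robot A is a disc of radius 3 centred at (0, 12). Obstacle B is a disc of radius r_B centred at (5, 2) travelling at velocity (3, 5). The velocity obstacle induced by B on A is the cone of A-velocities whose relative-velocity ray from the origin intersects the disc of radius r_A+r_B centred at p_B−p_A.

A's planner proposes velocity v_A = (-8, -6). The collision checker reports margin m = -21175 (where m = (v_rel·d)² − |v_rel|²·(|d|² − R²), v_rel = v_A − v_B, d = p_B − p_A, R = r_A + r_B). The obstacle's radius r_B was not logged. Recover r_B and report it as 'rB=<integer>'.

m = -21175
d = (5, -10);  v_rel = (-11, -11),  |v_rel|² = 242
v_rel×d = (-11)·(-10) − (-11)·(5) = 165
since m = R²·242 − 165²:  R² = (27225 + -21175) / 242 = 25
R = √25 = 5  ⇒  r_B = 5 − 3 = 2

rB=2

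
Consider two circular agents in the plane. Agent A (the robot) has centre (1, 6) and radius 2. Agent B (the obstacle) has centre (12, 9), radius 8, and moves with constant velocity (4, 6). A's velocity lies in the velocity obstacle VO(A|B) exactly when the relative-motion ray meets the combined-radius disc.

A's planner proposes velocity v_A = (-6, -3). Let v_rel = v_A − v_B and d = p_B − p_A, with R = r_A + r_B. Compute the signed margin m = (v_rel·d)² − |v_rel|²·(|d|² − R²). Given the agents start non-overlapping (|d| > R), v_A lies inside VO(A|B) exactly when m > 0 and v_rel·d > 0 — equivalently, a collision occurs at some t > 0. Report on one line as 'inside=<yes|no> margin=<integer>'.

d = (11, 3),  |d|² = 130;  R = 2+8 = 10,  c = 130−10² = 30
v_rel = (-10, -9),  |v_rel|² = 181;  v_rel·d = (-10)·(11) + (-9)·(3) = -137
181·t² + 274·t + 30 = 0  ⇒  m = (-137)² − 181·30 = 13339
m = 13339 > 0,  v_rel·d = -137 < 0  ⇒  outside

inside=no margin=13339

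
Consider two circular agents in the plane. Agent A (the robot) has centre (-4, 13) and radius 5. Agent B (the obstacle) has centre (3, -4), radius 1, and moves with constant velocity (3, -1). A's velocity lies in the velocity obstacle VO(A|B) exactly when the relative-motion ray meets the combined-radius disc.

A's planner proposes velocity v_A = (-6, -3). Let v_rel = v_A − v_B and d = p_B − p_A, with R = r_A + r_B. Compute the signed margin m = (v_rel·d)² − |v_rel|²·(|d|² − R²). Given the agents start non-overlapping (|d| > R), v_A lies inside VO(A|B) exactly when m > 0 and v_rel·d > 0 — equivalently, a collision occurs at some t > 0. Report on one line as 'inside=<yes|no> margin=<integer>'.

d = (7, -17),  |d|² = 338;  R = 5+1 = 6,  c = 338−6² = 302
v_rel = (-9, -2),  |v_rel|² = 85;  v_rel·d = (-9)·(7) + (-2)·(-17) = -29
85·t² + 58·t + 302 = 0  ⇒  m = (-29)² − 85·302 = -24829
m = -24829 < 0,  v_rel·d = -29 < 0  ⇒  outside

inside=no margin=-24829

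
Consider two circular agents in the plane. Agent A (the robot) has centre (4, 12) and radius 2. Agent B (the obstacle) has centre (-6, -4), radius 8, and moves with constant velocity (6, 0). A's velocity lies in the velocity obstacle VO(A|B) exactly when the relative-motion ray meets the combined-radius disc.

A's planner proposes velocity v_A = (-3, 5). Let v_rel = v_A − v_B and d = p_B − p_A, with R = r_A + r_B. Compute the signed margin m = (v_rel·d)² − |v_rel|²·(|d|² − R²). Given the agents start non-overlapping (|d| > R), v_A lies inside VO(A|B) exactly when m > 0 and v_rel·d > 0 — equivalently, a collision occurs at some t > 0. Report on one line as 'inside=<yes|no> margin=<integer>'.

d = (-10, -16),  |d|² = 356;  R = 2+8 = 10,  c = 356−10² = 256
v_rel = (-9, 5),  |v_rel|² = 106;  v_rel·d = (-9)·(-10) + (5)·(-16) = 10
106·t² − 20·t + 256 = 0  ⇒  m = 10² − 106·256 = -27036
m = -27036 < 0,  v_rel·d = 10 > 0  ⇒  outside

inside=no margin=-27036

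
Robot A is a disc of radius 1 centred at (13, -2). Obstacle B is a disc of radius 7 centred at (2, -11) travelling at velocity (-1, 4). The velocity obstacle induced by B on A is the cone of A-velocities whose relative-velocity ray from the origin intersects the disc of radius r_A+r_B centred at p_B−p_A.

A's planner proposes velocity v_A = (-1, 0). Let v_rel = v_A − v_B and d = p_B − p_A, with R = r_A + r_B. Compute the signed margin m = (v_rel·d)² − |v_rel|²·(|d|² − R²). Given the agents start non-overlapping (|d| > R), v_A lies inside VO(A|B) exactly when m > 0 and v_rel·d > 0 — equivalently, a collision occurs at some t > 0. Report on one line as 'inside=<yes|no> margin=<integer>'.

d = (-11, -9),  |d|² = 202;  R = 1+7 = 8,  c = 202−8² = 138
v_rel = (0, -4),  |v_rel|² = 16;  v_rel·d = (0)·(-11) + (-4)·(-9) = 36
16·t² − 72·t + 138 = 0  ⇒  m = 36² − 16·138 = -912
m = -912 < 0,  v_rel·d = 36 > 0  ⇒  outside

inside=no margin=-912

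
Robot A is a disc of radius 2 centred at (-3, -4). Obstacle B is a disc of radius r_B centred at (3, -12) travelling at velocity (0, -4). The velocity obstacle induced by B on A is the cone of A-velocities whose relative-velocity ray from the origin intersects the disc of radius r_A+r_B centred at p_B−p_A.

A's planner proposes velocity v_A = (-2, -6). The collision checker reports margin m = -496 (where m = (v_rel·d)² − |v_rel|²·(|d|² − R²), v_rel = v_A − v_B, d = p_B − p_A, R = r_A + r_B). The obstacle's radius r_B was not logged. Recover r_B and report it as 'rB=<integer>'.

m = -496
d = (6, -8);  v_rel = (-2, -2),  |v_rel|² = 8
v_rel×d = (-2)·(-8) − (-2)·(6) = 28
since m = R²·8 − 28²:  R² = (784 + -496) / 8 = 36
R = √36 = 6  ⇒  r_B = 6 − 2 = 4

rB=4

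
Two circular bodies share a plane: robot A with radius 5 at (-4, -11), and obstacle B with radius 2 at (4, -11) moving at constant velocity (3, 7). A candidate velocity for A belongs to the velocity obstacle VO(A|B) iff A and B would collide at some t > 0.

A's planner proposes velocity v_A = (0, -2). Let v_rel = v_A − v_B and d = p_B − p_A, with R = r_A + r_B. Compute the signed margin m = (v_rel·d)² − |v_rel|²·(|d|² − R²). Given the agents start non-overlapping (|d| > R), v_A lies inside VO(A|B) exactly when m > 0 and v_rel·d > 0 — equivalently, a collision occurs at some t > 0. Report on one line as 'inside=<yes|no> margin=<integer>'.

d = (8, 0),  |d|² = 64;  R = 5+2 = 7,  c = 64−7² = 15
v_rel = (-3, -9),  |v_rel|² = 90;  v_rel·d = (-3)·(8) + (-9)·(0) = -24
90·t² + 48·t + 15 = 0  ⇒  m = (-24)² − 90·15 = -774
m = -774 < 0,  v_rel·d = -24 < 0  ⇒  outside

inside=no margin=-774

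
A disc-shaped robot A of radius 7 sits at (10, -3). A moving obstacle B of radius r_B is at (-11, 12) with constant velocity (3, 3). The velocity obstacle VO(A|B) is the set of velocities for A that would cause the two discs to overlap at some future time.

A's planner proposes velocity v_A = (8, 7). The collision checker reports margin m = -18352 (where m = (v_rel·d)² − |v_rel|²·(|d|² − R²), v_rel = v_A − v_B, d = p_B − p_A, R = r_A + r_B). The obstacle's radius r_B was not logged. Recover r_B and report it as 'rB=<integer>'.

m = -18352
d = (-21, 15);  v_rel = (5, 4),  |v_rel|² = 41
v_rel×d = (5)·(15) − (4)·(-21) = 159
since m = R²·41 − 159²:  R² = (25281 + -18352) / 41 = 169
R = √169 = 13  ⇒  r_B = 13 − 7 = 6

rB=6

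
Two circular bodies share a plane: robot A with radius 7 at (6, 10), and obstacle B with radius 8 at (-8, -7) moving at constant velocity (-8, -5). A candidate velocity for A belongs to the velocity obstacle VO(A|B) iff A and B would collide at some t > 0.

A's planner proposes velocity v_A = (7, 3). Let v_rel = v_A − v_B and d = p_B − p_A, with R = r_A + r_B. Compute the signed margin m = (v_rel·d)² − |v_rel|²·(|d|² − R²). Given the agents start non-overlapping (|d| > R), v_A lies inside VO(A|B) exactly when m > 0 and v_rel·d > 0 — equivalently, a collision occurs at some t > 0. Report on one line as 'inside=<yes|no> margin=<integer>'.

d = (-14, -17),  |d|² = 485;  R = 7+8 = 15,  c = 485−15² = 260
v_rel = (15, 8),  |v_rel|² = 289;  v_rel·d = (15)·(-14) + (8)·(-17) = -346
289·t² + 692·t + 260 = 0  ⇒  m = (-346)² − 289·260 = 44576
m = 44576 > 0,  v_rel·d = -346 < 0  ⇒  outside

inside=no margin=44576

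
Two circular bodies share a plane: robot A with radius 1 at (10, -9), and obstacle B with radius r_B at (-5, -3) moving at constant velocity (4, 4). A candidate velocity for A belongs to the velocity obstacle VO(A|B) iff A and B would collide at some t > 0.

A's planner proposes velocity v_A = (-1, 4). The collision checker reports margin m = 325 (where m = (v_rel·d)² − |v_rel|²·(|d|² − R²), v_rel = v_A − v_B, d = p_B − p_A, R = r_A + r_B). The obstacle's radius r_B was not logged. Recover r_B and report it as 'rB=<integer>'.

m = 325
d = (-15, 6);  v_rel = (-5, 0),  |v_rel|² = 25
v_rel×d = (-5)·(6) − (0)·(-15) = -30
since m = R²·25 − (-30)²:  R² = (900 + 325) / 25 = 49
R = √49 = 7  ⇒  r_B = 7 − 1 = 6

rB=6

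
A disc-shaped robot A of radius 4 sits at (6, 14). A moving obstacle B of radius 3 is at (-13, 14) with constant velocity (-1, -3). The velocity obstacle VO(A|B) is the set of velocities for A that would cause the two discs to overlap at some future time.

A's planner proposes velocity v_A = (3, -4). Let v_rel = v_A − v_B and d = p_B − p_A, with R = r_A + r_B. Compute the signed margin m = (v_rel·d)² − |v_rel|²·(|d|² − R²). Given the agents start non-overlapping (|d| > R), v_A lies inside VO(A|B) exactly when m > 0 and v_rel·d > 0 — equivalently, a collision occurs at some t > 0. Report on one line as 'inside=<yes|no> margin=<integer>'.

d = (-19, 0),  |d|² = 361;  R = 4+3 = 7,  c = 361−7² = 312
v_rel = (4, -1),  |v_rel|² = 17;  v_rel·d = (4)·(-19) + (-1)·(0) = -76
17·t² + 152·t + 312 = 0  ⇒  m = (-76)² − 17·312 = 472
m = 472 > 0,  v_rel·d = -76 < 0  ⇒  outside

inside=no margin=472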